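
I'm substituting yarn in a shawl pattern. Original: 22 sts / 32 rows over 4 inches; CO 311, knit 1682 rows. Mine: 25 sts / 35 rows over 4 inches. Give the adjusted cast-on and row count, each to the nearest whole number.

Cast on 353 stitches; work 1840 rows.

Stitches: 311 × 25/22 = 353.41 → 353.
Rows: 1682 × 35/32 = 1839.69 → 1840.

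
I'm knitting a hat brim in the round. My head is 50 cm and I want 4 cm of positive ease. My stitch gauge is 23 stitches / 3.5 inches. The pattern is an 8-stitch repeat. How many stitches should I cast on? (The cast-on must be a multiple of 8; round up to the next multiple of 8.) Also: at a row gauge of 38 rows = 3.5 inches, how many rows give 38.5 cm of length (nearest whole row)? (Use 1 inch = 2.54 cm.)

Finished = 50 + 4 = 54 cm.
54 cm × 1/2.54 = 21.26 inches.
23/3.5 = 6.571 sts per in; 21.26 × 6.571 = 139.71 sts.
Next multiple of 8 → 144.
38.5 cm = 15.16 inches; × 10.857 = 164.57 → 165 rows.

Cast on 144 stitches; work 165 rows.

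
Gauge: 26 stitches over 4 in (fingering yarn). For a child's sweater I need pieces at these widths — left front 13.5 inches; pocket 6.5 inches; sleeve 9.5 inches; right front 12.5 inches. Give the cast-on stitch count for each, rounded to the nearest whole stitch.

Rate = 26/4 = 6.5 sts per in.
left front: 13.5 × 6.5 = 87.75 → 88.
pocket: 6.5 × 6.5 = 42.25 → 42.
sleeve: 9.5 × 6.5 = 61.75 → 62.
right front: 12.5 × 6.5 = 81.25 → 81.

left front 88; pocket 42; sleeve 62; right front 81.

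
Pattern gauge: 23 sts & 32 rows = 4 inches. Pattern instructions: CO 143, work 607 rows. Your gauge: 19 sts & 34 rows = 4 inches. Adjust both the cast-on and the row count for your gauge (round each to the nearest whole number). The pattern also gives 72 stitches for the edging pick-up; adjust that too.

Stitches: 143 × 19/23 = 118.13 → 118.
Rows: 607 × 34/32 = 644.94 → 645.
edging pick-up: 72 × 19/23 = 59.48 → 59.

Cast on 118 stitches; work 645 rows; edging pick-up 59 stitches.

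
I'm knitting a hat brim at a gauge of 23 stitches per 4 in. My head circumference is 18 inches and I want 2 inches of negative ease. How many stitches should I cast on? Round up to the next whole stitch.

92 stitches.

Finished = 18 − 2 = 16 in.
23 / 4 = 5.75 sts per inch.
16.00 × 5.75 = 92.00 sts.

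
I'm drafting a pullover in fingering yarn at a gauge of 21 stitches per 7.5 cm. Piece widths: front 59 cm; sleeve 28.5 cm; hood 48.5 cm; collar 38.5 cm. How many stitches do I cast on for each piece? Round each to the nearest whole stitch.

Rate = 21/7.5 = 2.8 sts per cm.
front: 59 × 2.8 = 165.20 → 165.
sleeve: 28.5 × 2.8 = 79.80 → 80.
hood: 48.5 × 2.8 = 135.80 → 136.
collar: 38.5 × 2.8 = 107.80 → 108.

front 165; sleeve 80; hood 136; collar 108.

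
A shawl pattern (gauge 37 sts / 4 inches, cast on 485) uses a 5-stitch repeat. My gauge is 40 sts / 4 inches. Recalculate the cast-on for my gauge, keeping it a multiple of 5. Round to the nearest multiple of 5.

525 stitches.

485 × 40 / 37 = 524.32.
Nearest multiple of 5: 525.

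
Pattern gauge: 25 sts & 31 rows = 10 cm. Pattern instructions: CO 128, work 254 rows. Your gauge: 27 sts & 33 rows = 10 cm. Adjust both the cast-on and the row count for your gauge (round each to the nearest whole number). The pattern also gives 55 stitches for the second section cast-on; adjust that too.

Cast on 138 stitches; work 270 rows; second section cast-on 59 stitches.

Stitches: 128 × 27/25 = 138.24 → 138.
Rows: 254 × 33/31 = 270.39 → 270.
second section cast-on: 55 × 27/25 = 59.40 → 59.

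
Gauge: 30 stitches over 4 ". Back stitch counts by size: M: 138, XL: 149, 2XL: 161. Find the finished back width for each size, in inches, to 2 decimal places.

30/4 = 7.5 sts per in.
M: 138 / 7.5 = 18.400 → 18.40 in.
XL: 149 / 7.5 = 19.867 → 19.87 in.
2XL: 161 / 7.5 = 21.467 → 21.47 in.

M 18.40 inches; XL 19.87 inches; 2XL 21.47 inches.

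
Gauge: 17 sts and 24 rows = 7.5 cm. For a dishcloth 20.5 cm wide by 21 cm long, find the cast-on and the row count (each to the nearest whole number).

Stitch gauge = 17/7.5 = 2.267 sts/cm; 20.5 × 2.267 = 46.47 → 46 sts.
Row gauge = 24/7.5 = 3.2 rows/cm; 21 × 3.2 = 67.20 → 67 rows.

Cast on 46 stitches and work 67 rows.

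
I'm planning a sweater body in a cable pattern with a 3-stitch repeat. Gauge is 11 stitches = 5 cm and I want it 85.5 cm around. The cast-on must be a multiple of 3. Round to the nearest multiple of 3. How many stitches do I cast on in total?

Cast on 189 stitches.

11 / 5 = 2.2 sts per cm.
85.5 × 2.2 = 188.10 sts.
Nearest multiple of 3: 189.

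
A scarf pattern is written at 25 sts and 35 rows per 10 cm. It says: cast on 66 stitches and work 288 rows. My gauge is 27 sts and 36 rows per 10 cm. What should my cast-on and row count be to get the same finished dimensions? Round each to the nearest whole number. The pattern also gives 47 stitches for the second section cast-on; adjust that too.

Cast on 71 stitches; work 296 rows; second section cast-on 51 stitches.

Stitches: 66 × 27/25 = 71.28 → 71.
Rows: 288 × 36/35 = 296.23 → 296.
second section cast-on: 47 × 27/25 = 50.76 → 51.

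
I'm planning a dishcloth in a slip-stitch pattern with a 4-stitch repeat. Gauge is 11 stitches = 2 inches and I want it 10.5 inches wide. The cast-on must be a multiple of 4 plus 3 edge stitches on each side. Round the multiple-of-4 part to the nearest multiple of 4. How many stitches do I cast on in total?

11 / 2 = 5.5 sts per inch.
10.5 × 5.5 = 57.75 sts.
Less 6 edge sts → 51.75 for the repeat.
Nearest multiple of 4: 52.
Add back 6 edge sts → 58.

Cast on 58 stitches.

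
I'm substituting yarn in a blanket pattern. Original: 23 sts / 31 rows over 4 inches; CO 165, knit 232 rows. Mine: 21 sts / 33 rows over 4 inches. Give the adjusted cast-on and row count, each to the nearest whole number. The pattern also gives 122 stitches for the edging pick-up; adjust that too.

Stitches: 165 × 21/23 = 150.65 → 151.
Rows: 232 × 33/31 = 246.97 → 247.
edging pick-up: 122 × 21/23 = 111.39 → 111.

Cast on 151 stitches; work 247 rows; edging pick-up 111 stitches.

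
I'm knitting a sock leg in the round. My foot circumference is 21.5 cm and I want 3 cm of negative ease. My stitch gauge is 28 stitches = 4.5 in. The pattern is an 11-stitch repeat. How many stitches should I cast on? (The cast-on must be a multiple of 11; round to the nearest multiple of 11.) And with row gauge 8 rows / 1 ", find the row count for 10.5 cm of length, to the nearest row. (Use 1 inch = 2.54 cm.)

Finished = 21.5 − 3 = 18.5 cm.
18.5 cm × 1/2.54 = 7.28 inches.
28/4.5 = 6.222 sts per in; 7.28 × 6.222 = 45.32 sts.
Nearest multiple of 11 → 44.
10.5 cm = 4.13 inches; × 8 = 33.07 → 33 rows.

Cast on 44 stitches; work 33 rows.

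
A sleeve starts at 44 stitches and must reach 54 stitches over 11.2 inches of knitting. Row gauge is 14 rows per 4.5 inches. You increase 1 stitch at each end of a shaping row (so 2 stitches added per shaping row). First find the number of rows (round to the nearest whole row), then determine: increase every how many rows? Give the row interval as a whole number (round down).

Rows = 11.2 × 3.111 = 34.8 → 35 rows.
Stitches to add: 10 → 5 shaping rows (at 2 st each).
35 / 5 = 7.00 → every 7 rows.

Increase every 7th row.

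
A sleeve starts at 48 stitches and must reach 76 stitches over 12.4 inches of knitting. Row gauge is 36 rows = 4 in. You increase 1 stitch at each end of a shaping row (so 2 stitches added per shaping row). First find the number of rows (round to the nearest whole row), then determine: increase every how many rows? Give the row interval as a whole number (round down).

Rows = 12.4 × 9 = 111.6 → 112 rows.
Stitches to add: 28 → 14 shaping rows (at 2 st each).
112 / 14 = 8.00 → every 8 rows.

Increase every 8th row.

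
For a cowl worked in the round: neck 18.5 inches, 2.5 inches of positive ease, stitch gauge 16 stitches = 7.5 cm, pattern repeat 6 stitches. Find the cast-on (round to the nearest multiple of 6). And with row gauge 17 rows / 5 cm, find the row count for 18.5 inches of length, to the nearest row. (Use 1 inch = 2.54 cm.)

Finished = 18.5 + 2.5 = 21 inches.
21 inches × 2.54 = 53.34 cm.
16/7.5 = 2.133 sts per cm; 53.34 × 2.133 = 113.79 sts.
Nearest multiple of 6 → 114.
18.5 inches = 46.99 cm; × 3.4 = 159.77 → 160 rows.

Cast on 114 stitches; work 160 rows.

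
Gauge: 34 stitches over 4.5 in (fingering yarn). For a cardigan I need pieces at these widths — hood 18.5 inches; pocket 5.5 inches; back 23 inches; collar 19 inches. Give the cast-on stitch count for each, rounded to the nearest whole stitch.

Rate = 34/4.5 = 7.556 sts per in.
hood: 18.5 × 7.556 = 139.78 → 140.
pocket: 5.5 × 7.556 = 41.56 → 42.
back: 23 × 7.556 = 173.78 → 174.
collar: 19 × 7.556 = 143.56 → 144.

hood 140; pocket 42; back 174; collar 144.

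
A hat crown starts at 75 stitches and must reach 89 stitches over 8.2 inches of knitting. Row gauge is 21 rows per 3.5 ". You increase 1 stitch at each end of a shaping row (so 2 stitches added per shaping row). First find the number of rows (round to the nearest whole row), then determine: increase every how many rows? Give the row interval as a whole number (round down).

Rows = 8.2 × 6 = 49.2 → 49 rows.
Stitches to add: 14 → 7 shaping rows (at 2 st each).
49 / 7 = 7.00 → every 7 rows.

Increase every 7th row.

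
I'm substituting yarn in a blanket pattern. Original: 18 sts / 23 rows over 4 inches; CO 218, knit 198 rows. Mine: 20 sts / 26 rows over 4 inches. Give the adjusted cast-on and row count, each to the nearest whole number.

Cast on 242 stitches; work 224 rows.

Stitches: 218 × 20/18 = 242.22 → 242.
Rows: 198 × 26/23 = 223.83 → 224.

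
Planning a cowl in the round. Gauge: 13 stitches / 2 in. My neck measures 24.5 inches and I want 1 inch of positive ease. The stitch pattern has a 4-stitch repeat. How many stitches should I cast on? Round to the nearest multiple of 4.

164 stitches.

Finished = 24.5 + 1 = 25.5 inches.
13 / 2 = 6.5 sts/in.
25.5 × 6.5 = 165.75 sts.
Nearest multiple of 4: 164.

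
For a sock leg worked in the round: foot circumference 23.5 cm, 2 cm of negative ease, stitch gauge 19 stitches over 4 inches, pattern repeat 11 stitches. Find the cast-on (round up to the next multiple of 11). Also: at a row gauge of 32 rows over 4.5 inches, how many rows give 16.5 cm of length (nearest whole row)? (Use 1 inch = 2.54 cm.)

Cast on 44 stitches; work 46 rows.

Finished = 23.5 − 2 = 21.5 cm.
21.5 cm × 1/2.54 = 8.46 inches.
19/4 = 4.75 sts per in; 8.46 × 4.75 = 40.21 sts.
Next multiple of 11 → 44.
16.5 cm = 6.50 inches; × 7.111 = 46.19 → 46 rows.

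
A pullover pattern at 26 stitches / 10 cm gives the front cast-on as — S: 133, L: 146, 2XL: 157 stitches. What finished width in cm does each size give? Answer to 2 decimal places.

26/10 = 2.6 sts per cm.
S: 133 / 2.6 = 51.154 → 51.15 cm.
L: 146 / 2.6 = 56.154 → 56.15 cm.
2XL: 157 / 2.6 = 60.385 → 60.38 cm.

S 51.15 cm; L 56.15 cm; 2XL 60.38 cm.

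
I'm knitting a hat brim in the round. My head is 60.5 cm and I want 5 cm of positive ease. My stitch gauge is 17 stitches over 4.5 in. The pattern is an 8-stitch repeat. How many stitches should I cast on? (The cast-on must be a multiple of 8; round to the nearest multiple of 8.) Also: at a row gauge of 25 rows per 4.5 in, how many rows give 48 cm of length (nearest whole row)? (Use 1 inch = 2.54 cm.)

Cast on 96 stitches; work 105 rows.

Finished = 60.5 + 5 = 65.5 cm.
65.5 cm × 1/2.54 = 25.79 inches.
17/4.5 = 3.778 sts per in; 25.79 × 3.778 = 97.42 sts.
Nearest multiple of 8 → 96.
48 cm = 18.90 inches; × 5.556 = 104.99 → 105 rows.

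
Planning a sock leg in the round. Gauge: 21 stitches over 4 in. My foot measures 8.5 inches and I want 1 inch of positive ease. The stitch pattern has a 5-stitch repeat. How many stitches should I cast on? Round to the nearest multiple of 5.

Cast on 50 stitches.

Finished = 8.5 + 1 = 9.5 inches.
21 / 4 = 5.25 sts/in.
9.5 × 5.25 = 49.88 sts.
Nearest multiple of 5: 50.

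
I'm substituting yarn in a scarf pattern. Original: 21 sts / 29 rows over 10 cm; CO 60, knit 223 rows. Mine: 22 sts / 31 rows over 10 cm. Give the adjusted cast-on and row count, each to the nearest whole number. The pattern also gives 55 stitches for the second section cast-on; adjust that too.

Stitches: 60 × 22/21 = 62.86 → 63.
Rows: 223 × 31/29 = 238.38 → 238.
second section cast-on: 55 × 22/21 = 57.62 → 58.

Cast on 63 stitches; work 238 rows; second section cast-on 58 stitches.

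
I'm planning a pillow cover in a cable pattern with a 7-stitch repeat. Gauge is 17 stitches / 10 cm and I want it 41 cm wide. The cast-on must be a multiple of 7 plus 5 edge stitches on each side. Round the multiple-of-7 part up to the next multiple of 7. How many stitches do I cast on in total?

17 / 10 = 1.7 sts per cm.
41 × 1.7 = 69.70 sts.
Less 10 edge sts → 59.70 for the repeat.
Next multiple of 7: 63.
Add back 10 edge sts → 73.

Cast on 73 stitches.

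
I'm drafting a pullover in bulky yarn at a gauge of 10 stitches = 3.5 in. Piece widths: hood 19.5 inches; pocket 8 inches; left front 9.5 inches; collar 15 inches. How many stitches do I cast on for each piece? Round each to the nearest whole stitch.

Rate = 10/3.5 = 2.857 sts per in.
hood: 19.5 × 2.857 = 55.71 → 56.
pocket: 8 × 2.857 = 22.86 → 23.
left front: 9.5 × 2.857 = 27.14 → 27.
collar: 15 × 2.857 = 42.86 → 43.

hood 56; pocket 23; left front 27; collar 43.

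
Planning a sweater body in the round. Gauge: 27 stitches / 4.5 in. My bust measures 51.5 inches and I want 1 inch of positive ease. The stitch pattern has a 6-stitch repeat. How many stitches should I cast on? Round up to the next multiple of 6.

Cast on 318 stitches.

Finished = 51.5 + 1 = 52.5 inches.
27 / 4.5 = 6 sts/in.
52.5 × 6 = 315.00 sts.
Next multiple of 6: 318.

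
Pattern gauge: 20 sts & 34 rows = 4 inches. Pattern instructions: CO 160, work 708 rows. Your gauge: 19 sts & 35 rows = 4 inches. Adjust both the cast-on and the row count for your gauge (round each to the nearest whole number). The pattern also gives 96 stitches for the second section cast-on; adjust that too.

Cast on 152 stitches; work 729 rows; second section cast-on 91 stitches.

Stitches: 160 × 19/20 = 152.00 → 152.
Rows: 708 × 35/34 = 728.82 → 729.
second section cast-on: 96 × 19/20 = 91.20 → 91.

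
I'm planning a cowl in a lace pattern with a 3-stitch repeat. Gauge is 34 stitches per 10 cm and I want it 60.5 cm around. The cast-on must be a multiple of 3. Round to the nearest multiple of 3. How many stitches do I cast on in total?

Cast on 207 stitches.

34 / 10 = 3.4 sts per cm.
60.5 × 3.4 = 205.70 sts.
Nearest multiple of 3: 207.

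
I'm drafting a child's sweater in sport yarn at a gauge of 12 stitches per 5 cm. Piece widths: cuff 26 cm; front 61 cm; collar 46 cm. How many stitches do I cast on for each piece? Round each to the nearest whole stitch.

cuff 62; front 146; collar 110.

Rate = 12/5 = 2.4 sts per cm.
cuff: 26 × 2.4 = 62.40 → 62.
front: 61 × 2.4 = 146.40 → 146.
collar: 46 × 2.4 = 110.40 → 110.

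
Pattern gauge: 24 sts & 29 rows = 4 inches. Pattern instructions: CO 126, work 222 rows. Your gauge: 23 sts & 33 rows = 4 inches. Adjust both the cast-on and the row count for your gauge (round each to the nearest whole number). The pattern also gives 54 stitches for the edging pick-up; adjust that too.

Cast on 121 stitches; work 253 rows; edging pick-up 52 stitches.

Stitches: 126 × 23/24 = 120.75 → 121.
Rows: 222 × 33/29 = 252.62 → 253.
edging pick-up: 54 × 23/24 = 51.75 → 52.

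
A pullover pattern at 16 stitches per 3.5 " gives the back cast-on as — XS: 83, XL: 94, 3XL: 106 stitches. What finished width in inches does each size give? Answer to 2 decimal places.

XS 18.16 inches; XL 20.56 inches; 3XL 23.19 inches.

16/3.5 = 4.571 sts per in.
XS: 83 / 4.571 = 18.156 → 18.16 in.
XL: 94 / 4.571 = 20.562 → 20.56 in.
3XL: 106 / 4.571 = 23.188 → 23.19 in.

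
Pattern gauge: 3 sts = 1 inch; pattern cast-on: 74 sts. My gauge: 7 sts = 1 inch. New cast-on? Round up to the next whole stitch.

Scale factor = 7 / 3 = 2.333.
74 × 7 / 3 = 172.67 sts.
→ 173 sts.

173 stitches.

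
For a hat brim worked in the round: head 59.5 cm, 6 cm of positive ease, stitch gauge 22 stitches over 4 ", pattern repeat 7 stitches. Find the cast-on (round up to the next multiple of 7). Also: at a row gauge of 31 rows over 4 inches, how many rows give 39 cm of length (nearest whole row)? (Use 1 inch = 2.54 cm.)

Cast on 147 stitches; work 119 rows.

Finished = 59.5 + 6 = 65.5 cm.
65.5 cm × 1/2.54 = 25.79 inches.
22/4 = 5.5 sts per in; 25.79 × 5.5 = 141.83 sts.
Next multiple of 7 → 147.
39 cm = 15.35 inches; × 7.75 = 119.00 → 119 rows.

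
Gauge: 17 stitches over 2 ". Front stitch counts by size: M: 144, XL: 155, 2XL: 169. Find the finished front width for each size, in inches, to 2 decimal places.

17/2 = 8.5 sts per in.
M: 144 / 8.5 = 16.941 → 16.94 in.
XL: 155 / 8.5 = 18.235 → 18.24 in.
2XL: 169 / 8.5 = 19.882 → 19.88 in.

M 16.94 inches; XL 18.24 inches; 2XL 19.88 inches.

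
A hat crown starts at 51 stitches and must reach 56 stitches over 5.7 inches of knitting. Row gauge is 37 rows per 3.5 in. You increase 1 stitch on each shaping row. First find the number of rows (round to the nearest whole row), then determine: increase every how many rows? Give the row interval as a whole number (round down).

Increase every 12th row.

Rows = 5.7 × 10.571 = 60.3 → 60 rows.
Stitches to add: 5 → 5 shaping rows (at 1 st each).
60 / 5 = 12.00 → every 12 rows.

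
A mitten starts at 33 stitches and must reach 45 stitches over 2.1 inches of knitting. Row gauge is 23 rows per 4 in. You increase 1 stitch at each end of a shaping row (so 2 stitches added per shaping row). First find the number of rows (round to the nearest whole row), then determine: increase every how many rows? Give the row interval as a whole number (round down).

Increase every 2nd row.

Rows = 2.1 × 5.75 = 12.1 → 12 rows.
Stitches to add: 12 → 6 shaping rows (at 2 st each).
12 / 6 = 2.00 → every 2 rows.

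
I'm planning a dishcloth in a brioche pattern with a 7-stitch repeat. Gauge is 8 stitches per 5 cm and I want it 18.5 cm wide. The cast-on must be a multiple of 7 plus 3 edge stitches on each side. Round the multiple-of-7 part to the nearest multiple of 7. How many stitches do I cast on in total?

Cast on 27 stitches.

8 / 5 = 1.6 sts per cm.
18.5 × 1.6 = 29.60 sts.
Less 6 edge sts → 23.60 for the repeat.
Nearest multiple of 7: 21.
Add back 6 edge sts → 27.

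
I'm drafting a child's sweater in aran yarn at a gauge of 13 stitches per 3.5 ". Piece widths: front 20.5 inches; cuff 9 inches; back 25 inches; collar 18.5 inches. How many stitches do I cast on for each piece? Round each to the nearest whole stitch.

front 76; cuff 33; back 93; collar 69.

Rate = 13/3.5 = 3.714 sts per in.
front: 20.5 × 3.714 = 76.14 → 76.
cuff: 9 × 3.714 = 33.43 → 33.
back: 25 × 3.714 = 92.86 → 93.
collar: 18.5 × 3.714 = 68.71 → 69.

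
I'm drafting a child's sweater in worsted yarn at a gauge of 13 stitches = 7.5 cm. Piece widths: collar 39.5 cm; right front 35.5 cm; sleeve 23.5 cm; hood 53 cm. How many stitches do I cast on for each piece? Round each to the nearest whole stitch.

Rate = 13/7.5 = 1.733 sts per cm.
collar: 39.5 × 1.733 = 68.47 → 68.
right front: 35.5 × 1.733 = 61.53 → 62.
sleeve: 23.5 × 1.733 = 40.73 → 41.
hood: 53 × 1.733 = 91.87 → 92.

collar 68; right front 62; sleeve 41; hood 92.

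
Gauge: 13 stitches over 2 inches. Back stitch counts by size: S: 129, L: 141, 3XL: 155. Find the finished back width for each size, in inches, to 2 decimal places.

13/2 = 6.5 sts per in.
S: 129 / 6.5 = 19.846 → 19.85 in.
L: 141 / 6.5 = 21.692 → 21.69 in.
3XL: 155 / 6.5 = 23.846 → 23.85 in.

S 19.85 inches; L 21.69 inches; 3XL 23.85 inches.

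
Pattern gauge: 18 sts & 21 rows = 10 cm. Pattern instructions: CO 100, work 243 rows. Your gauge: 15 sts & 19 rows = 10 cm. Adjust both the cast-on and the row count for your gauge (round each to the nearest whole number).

Cast on 83 stitches; work 220 rows.

Stitches: 100 × 15/18 = 83.33 → 83.
Rows: 243 × 19/21 = 219.86 → 220.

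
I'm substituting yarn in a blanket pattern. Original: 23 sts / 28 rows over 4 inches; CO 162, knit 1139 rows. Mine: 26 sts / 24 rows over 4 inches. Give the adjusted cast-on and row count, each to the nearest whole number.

Cast on 183 stitches; work 976 rows.

Stitches: 162 × 26/23 = 183.13 → 183.
Rows: 1139 × 24/28 = 976.29 → 976.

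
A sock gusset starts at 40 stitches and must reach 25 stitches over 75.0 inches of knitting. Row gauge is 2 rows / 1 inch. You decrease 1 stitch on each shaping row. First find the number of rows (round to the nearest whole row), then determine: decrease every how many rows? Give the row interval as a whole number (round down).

Rows = 75.0 × 2 = 150.0 → 150 rows.
Stitches to remove: 15 → 15 shaping rows (at 1 st each).
150 / 15 = 10.00 → every 10 rows.

Decrease every 10th row.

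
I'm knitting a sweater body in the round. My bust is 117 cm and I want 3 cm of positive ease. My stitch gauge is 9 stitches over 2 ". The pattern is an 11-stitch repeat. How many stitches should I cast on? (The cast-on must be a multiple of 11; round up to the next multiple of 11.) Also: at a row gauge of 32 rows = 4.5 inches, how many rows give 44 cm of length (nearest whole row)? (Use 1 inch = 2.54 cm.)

Cast on 220 stitches; work 123 rows.

Finished = 117 + 3 = 120 cm.
120 cm × 1/2.54 = 47.24 inches.
9/2 = 4.5 sts per in; 47.24 × 4.5 = 212.60 sts.
Next multiple of 11 → 220.
44 cm = 17.32 inches; × 7.111 = 123.18 → 123 rows.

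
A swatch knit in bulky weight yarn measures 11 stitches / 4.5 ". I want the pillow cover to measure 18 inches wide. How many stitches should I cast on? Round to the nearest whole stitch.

11 stitches / 4.5 in = 2.444 stitches per inch.
18 × 2.444 = 44.00 stitches.

44 stitches.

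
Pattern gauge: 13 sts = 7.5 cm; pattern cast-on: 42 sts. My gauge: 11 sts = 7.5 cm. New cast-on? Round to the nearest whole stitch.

CO 36 sts.

Scale factor = 11 / 13 = 0.846.
42 × 11 / 13 = 35.54 sts.
→ 36 sts.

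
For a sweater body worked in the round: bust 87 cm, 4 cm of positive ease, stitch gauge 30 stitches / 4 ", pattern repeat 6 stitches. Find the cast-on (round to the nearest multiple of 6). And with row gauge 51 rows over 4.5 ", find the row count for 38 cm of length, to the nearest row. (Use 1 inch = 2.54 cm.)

Finished = 87 + 4 = 91 cm.
91 cm × 1/2.54 = 35.83 inches.
30/4 = 7.5 sts per in; 35.83 × 7.5 = 268.70 sts.
Nearest multiple of 6 → 270.
38 cm = 14.96 inches; × 11.333 = 169.55 → 170 rows.

Cast on 270 stitches; work 170 rows.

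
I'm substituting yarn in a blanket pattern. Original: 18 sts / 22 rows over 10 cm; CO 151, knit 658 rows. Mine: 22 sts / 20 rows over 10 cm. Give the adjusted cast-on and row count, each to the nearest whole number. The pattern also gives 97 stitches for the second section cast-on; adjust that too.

Cast on 185 stitches; work 598 rows; second section cast-on 119 stitches.

Stitches: 151 × 22/18 = 184.56 → 185.
Rows: 658 × 20/22 = 598.18 → 598.
second section cast-on: 97 × 22/18 = 118.56 → 119.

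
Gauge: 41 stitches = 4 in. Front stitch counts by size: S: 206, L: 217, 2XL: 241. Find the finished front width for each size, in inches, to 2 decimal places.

S 20.10 inches; L 21.17 inches; 2XL 23.51 inches.

41/4 = 10.25 sts per in.
S: 206 / 10.25 = 20.098 → 20.10 in.
L: 217 / 10.25 = 21.171 → 21.17 in.
2XL: 241 / 10.25 = 23.512 → 23.51 in.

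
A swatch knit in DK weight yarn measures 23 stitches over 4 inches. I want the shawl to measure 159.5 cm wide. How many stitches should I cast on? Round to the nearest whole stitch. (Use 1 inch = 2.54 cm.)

159.5 cm = 62.80 in.
23 stitches / 4 in = 5.75 stitches per inch.
62.80 × 5.75 = 361.07 stitches.
Round to nearest → 361.

Cast on 361 stitches.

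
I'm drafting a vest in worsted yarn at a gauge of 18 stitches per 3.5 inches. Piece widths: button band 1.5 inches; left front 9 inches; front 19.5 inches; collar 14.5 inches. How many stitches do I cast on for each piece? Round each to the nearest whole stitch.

button band 8; left front 46; front 100; collar 75.

Rate = 18/3.5 = 5.143 sts per in.
button band: 1.5 × 5.143 = 7.71 → 8.
left front: 9 × 5.143 = 46.29 → 46.
front: 19.5 × 5.143 = 100.29 → 100.
collar: 14.5 × 5.143 = 74.57 → 75.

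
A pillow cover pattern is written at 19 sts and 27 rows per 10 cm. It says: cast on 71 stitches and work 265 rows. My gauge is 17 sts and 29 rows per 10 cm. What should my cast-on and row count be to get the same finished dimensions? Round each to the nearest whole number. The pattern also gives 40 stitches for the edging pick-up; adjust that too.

Stitches: 71 × 17/19 = 63.53 → 64.
Rows: 265 × 29/27 = 284.63 → 285.
edging pick-up: 40 × 17/19 = 35.79 → 36.

Cast on 64 stitches; work 285 rows; edging pick-up 36 stitches.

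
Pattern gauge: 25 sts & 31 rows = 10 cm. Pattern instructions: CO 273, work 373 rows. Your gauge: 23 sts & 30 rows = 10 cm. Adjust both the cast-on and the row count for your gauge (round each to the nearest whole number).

Stitches: 273 × 23/25 = 251.16 → 251.
Rows: 373 × 30/31 = 360.97 → 361.

Cast on 251 stitches; work 361 rows.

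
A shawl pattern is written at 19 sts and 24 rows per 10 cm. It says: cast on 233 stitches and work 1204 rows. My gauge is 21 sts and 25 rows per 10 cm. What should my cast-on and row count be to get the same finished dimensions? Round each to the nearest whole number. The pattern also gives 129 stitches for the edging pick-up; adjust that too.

Stitches: 233 × 21/19 = 257.53 → 258.
Rows: 1204 × 25/24 = 1254.17 → 1254.
edging pick-up: 129 × 21/19 = 142.58 → 143.

Cast on 258 stitches; work 1254 rows; edging pick-up 143 stitches.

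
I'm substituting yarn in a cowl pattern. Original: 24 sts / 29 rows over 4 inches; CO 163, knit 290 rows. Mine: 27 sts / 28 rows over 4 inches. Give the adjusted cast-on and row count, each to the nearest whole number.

Stitches: 163 × 27/24 = 183.38 → 183.
Rows: 290 × 28/29 = 280.00 → 280.

Cast on 183 stitches; work 280 rows.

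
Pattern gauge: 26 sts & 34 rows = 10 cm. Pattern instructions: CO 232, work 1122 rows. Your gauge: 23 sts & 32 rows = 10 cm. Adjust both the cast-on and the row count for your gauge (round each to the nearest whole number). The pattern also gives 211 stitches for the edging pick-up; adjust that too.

Cast on 205 stitches; work 1056 rows; edging pick-up 187 stitches.

Stitches: 232 × 23/26 = 205.23 → 205.
Rows: 1122 × 32/34 = 1056.00 → 1056.
edging pick-up: 211 × 23/26 = 186.65 → 187.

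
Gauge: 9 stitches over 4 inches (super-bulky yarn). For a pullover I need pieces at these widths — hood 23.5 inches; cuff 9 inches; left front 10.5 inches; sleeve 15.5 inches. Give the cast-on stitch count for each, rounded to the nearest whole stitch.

hood 53; cuff 20; left front 24; sleeve 35.

Rate = 9/4 = 2.25 sts per in.
hood: 23.5 × 2.25 = 52.88 → 53.
cuff: 9 × 2.25 = 20.25 → 20.
left front: 10.5 × 2.25 = 23.62 → 24.
sleeve: 15.5 × 2.25 = 34.88 → 35.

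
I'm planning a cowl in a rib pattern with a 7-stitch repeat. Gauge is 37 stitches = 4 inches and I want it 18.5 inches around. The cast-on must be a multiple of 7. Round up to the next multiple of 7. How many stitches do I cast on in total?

37 / 4 = 9.25 sts per inch.
18.5 × 9.25 = 171.12 sts.
Next multiple of 7: 175.

Cast on 175 stitches.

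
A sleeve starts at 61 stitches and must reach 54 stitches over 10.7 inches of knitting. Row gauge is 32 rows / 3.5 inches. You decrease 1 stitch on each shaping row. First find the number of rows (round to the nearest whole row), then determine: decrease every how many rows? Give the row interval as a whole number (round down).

Decrease every 14th row.

Rows = 10.7 × 9.143 = 97.8 → 98 rows.
Stitches to remove: 7 → 7 shaping rows (at 1 st each).
98 / 7 = 14.00 → every 14 rows.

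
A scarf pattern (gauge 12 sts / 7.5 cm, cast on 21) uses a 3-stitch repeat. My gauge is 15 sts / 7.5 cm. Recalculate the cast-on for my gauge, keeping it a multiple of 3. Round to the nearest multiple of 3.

21 × 15 / 12 = 26.25.
Nearest multiple of 3: 27.

CO 27 sts.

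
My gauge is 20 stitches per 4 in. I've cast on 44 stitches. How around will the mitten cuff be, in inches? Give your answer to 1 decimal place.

8.8 inches.

20 stitches / 4 inch = 5 stitches per inch.
44 / 5 = 8.80 inches.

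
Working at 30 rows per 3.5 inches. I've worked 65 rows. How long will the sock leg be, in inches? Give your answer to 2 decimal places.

30 rows / 3.5 inch = 8.571 rows per inch.
65 / 8.571 = 7.583 inches.

7.58 inches.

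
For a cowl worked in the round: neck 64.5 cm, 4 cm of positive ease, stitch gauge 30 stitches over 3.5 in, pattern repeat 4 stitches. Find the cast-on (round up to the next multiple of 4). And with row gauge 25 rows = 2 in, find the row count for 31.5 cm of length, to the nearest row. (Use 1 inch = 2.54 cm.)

Cast on 232 stitches; work 155 rows.

Finished = 64.5 + 4 = 68.5 cm.
68.5 cm × 1/2.54 = 26.97 inches.
30/3.5 = 8.571 sts per in; 26.97 × 8.571 = 231.16 sts.
Next multiple of 4 → 232.
31.5 cm = 12.40 inches; × 12.5 = 155.02 → 155 rows.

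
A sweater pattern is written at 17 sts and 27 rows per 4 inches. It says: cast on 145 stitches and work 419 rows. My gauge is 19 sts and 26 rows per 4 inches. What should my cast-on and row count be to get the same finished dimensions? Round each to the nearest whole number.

Stitches: 145 × 19/17 = 162.06 → 162.
Rows: 419 × 26/27 = 403.48 → 403.

Cast on 162 stitches; work 403 rows.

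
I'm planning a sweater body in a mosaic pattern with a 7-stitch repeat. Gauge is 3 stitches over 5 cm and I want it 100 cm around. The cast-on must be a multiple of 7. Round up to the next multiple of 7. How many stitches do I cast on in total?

3 / 5 = 0.6 sts per cm.
100 × 0.6 = 60.00 sts.
Next multiple of 7: 63.

63 stitches.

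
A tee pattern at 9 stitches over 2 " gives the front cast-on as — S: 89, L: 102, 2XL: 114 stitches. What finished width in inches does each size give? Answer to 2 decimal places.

9/2 = 4.5 sts per in.
S: 89 / 4.5 = 19.778 → 19.78 in.
L: 102 / 4.5 = 22.667 → 22.67 in.
2XL: 114 / 4.5 = 25.333 → 25.33 in.

S 19.78 inches; L 22.67 inches; 2XL 25.33 inches.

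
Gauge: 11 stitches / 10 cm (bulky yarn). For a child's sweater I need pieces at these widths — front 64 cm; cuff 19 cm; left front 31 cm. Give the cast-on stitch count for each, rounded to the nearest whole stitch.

front 70; cuff 21; left front 34.

Rate = 11/10 = 1.1 sts per cm.
front: 64 × 1.1 = 70.40 → 70.
cuff: 19 × 1.1 = 20.90 → 21.
left front: 31 × 1.1 = 34.10 → 34.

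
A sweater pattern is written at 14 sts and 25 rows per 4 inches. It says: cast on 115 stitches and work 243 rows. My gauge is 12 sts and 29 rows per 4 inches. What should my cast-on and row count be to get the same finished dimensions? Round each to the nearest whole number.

Stitches: 115 × 12/14 = 98.57 → 99.
Rows: 243 × 29/25 = 281.88 → 282.

Cast on 99 stitches; work 282 rows.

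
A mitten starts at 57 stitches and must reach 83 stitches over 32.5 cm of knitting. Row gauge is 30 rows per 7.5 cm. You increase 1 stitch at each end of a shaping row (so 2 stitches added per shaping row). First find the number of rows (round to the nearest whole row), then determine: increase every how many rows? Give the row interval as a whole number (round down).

Increase every 10th row.

Rows = 32.5 × 4 = 130.0 → 130 rows.
Stitches to add: 26 → 13 shaping rows (at 2 st each).
130 / 13 = 10.00 → every 10 rows.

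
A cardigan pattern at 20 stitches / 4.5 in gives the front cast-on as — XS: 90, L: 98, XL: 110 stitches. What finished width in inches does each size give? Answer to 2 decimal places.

XS 20.25 inches; L 22.05 inches; XL 24.75 inches.

20/4.5 = 4.444 sts per in.
XS: 90 / 4.444 = 20.250 → 20.25 in.
L: 98 / 4.444 = 22.050 → 22.05 in.
XL: 110 / 4.444 = 24.750 → 24.75 in.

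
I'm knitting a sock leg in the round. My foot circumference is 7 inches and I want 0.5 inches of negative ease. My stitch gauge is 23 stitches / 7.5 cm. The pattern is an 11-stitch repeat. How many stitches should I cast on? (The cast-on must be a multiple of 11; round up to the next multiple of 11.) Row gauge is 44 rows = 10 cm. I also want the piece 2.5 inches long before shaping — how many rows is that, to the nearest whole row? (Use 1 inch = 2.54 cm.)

Finished = 7 − 0.5 = 6.5 inches.
6.5 inches × 2.54 = 16.51 cm.
23/7.5 = 3.067 sts per cm; 16.51 × 3.067 = 50.63 sts.
Next multiple of 11 → 55.
2.5 inches = 6.35 cm; × 4.4 = 27.94 → 28 rows.

Cast on 55 stitches; work 28 rows.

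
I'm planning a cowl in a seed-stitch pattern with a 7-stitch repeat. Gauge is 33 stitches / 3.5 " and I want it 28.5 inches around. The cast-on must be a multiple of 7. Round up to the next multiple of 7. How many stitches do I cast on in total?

Cast on 273 stitches.

33 / 3.5 = 9.429 sts per inch.
28.5 × 9.429 = 268.71 sts.
Next multiple of 7: 273.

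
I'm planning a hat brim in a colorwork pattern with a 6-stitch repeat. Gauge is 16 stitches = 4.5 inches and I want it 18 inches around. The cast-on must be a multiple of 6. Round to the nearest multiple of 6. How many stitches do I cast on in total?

16 / 4.5 = 3.556 sts per inch.
18 × 3.556 = 64.00 sts.
Nearest multiple of 6: 66.

Cast on 66 stitches.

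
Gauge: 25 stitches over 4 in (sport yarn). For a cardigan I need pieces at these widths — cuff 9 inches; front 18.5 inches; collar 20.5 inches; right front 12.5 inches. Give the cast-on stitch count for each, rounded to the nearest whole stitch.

cuff 56; front 116; collar 128; right front 78.

Rate = 25/4 = 6.25 sts per in.
cuff: 9 × 6.25 = 56.25 → 56.
front: 18.5 × 6.25 = 115.62 → 116.
collar: 20.5 × 6.25 = 128.12 → 128.
right front: 12.5 × 6.25 = 78.12 → 78.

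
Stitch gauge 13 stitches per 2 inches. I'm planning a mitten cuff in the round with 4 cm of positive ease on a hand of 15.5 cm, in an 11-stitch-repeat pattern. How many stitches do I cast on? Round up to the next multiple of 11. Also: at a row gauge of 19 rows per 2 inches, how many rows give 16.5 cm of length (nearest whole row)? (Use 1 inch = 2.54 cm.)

Finished = 15.5 + 4 = 19.5 cm.
19.5 cm × 1/2.54 = 7.68 inches.
13/2 = 6.5 sts per in; 7.68 × 6.5 = 49.90 sts.
Next multiple of 11 → 55.
16.5 cm = 6.50 inches; × 9.5 = 61.71 → 62 rows.

Cast on 55 stitches; work 62 rows.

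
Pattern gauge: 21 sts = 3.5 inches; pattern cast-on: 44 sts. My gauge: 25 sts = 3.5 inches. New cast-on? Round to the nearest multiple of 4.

Cast on 52 stitches.

Scale factor = 25 / 21 = 1.190.
44 × 25 / 21 = 52.38 sts.
→ 52 sts.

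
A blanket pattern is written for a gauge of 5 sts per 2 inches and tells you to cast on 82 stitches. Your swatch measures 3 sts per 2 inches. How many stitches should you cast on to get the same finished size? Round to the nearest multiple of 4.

CO 48 sts.

Scale factor = 3 / 5 = 0.600.
82 × 3 / 5 = 49.20 sts.
→ 48 sts.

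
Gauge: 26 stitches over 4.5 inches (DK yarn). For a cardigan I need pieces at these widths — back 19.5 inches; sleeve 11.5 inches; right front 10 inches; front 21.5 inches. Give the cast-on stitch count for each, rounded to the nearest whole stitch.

back 113; sleeve 66; right front 58; front 124.

Rate = 26/4.5 = 5.778 sts per in.
back: 19.5 × 5.778 = 112.67 → 113.
sleeve: 11.5 × 5.778 = 66.44 → 66.
right front: 10 × 5.778 = 57.78 → 58.
front: 21.5 × 5.778 = 124.22 → 124.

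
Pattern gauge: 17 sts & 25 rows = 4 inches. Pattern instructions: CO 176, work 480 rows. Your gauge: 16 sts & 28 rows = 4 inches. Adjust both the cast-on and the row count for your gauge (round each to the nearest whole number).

Stitches: 176 × 16/17 = 165.65 → 166.
Rows: 480 × 28/25 = 537.60 → 538.

Cast on 166 stitches; work 538 rows.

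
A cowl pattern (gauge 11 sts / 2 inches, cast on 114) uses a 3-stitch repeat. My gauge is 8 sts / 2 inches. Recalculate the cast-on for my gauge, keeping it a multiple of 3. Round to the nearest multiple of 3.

114 × 8 / 11 = 82.91.
Nearest multiple of 3: 84.

Cast on 84 stitches.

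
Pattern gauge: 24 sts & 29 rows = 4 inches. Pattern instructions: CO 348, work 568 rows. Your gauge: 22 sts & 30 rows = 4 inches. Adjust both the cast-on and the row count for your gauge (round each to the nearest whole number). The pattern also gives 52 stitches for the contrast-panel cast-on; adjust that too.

Stitches: 348 × 22/24 = 319.00 → 319.
Rows: 568 × 30/29 = 587.59 → 588.
contrast-panel cast-on: 52 × 22/24 = 47.67 → 48.

Cast on 319 stitches; work 588 rows; contrast-panel cast-on 48 stitches.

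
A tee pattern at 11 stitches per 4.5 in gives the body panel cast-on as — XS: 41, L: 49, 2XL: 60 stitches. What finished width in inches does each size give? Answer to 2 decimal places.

11/4.5 = 2.444 sts per in.
XS: 41 / 2.444 = 16.773 → 16.77 in.
L: 49 / 2.444 = 20.045 → 20.05 in.
2XL: 60 / 2.444 = 24.545 → 24.55 in.

XS 16.77 inches; L 20.05 inches; 2XL 24.55 inches.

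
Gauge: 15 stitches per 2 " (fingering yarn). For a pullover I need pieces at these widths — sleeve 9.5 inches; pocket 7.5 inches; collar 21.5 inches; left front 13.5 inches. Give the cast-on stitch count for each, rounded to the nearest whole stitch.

Rate = 15/2 = 7.5 sts per in.
sleeve: 9.5 × 7.5 = 71.25 → 71.
pocket: 7.5 × 7.5 = 56.25 → 56.
collar: 21.5 × 7.5 = 161.25 → 161.
left front: 13.5 × 7.5 = 101.25 → 101.

sleeve 71; pocket 56; collar 161; left front 101.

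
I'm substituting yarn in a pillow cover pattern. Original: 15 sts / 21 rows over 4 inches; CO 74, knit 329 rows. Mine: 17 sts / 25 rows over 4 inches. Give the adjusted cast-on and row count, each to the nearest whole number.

Stitches: 74 × 17/15 = 83.87 → 84.
Rows: 329 × 25/21 = 391.67 → 392.

Cast on 84 stitches; work 392 rows.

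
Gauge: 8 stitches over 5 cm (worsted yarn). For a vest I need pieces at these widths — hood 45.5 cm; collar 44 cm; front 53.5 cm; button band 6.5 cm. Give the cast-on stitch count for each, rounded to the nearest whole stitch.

hood 73; collar 70; front 86; button band 10.

Rate = 8/5 = 1.6 sts per cm.
hood: 45.5 × 1.6 = 72.80 → 73.
collar: 44 × 1.6 = 70.40 → 70.
front: 53.5 × 1.6 = 85.60 → 86.
button band: 6.5 × 1.6 = 10.40 → 10.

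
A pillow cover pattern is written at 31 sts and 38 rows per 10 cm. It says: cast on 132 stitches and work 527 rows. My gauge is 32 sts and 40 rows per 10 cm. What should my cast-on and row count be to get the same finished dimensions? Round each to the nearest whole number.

Stitches: 132 × 32/31 = 136.26 → 136.
Rows: 527 × 40/38 = 554.74 → 555.

Cast on 136 stitches; work 555 rows.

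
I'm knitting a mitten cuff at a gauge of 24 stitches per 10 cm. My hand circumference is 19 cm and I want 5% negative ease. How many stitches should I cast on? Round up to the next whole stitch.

Finished = 19 × 0.95 = 18.05 cm.
24 / 10 = 2.4 sts per cm.
18.05 × 2.4 = 43.32 sts.
→ 44 sts.

44 stitches.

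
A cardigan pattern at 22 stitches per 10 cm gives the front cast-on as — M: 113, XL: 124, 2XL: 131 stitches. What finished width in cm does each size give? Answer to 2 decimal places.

M 51.36 cm; XL 56.36 cm; 2XL 59.55 cm.

22/10 = 2.2 sts per cm.
M: 113 / 2.2 = 51.364 → 51.36 cm.
XL: 124 / 2.2 = 56.364 → 56.36 cm.
2XL: 131 / 2.2 = 59.545 → 59.55 cm.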